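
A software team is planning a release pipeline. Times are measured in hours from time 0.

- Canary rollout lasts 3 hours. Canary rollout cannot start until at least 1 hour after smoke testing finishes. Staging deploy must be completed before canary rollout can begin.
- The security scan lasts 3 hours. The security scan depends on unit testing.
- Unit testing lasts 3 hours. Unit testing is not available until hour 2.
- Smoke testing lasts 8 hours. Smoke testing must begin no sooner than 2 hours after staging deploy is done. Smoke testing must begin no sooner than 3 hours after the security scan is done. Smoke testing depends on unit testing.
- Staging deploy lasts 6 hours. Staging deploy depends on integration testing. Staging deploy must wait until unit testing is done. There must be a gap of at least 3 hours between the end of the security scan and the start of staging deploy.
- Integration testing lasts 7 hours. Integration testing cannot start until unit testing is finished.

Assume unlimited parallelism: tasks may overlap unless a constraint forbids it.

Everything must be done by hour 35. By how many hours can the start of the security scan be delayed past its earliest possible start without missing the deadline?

4

Unit testing cannot begin until its own release at hour 2. It runs from hour 2 to 2 + 3 = hour 5.
The security scan waits on unit testing (finishes hour 5), so it starts at hour 5 and finishes at 5 + 3 = hour 8.

Working backward from the deadline:
To finish by hour 35, canary rollout (duration 3) must start no later than hour 32.
Smoke testing must finish before canary rollout (must start by hour 32, minus 1-hour gap → hour 31). With an 8-hour duration, smoke testing must start by 31 − 8 = hour 23.
For staging deploy: smoke testing (must start by hour 23, minus 2-hour gap → hour 21); canary rollout (must start by hour 32). The most restrictive is hour 21; with a 6-hour duration, staging deploy must start by hour 15.
The security scan must finish in time for staging deploy (must start by hour 15, minus 3-hour gap → hour 12); smoke testing (must start by hour 23, minus 3-hour gap → hour 20). The tightest is hour 12, so the security scan must start by 12 − 3 = hour 9.
So the security scan can start as early as hour 5 and as late as hour 9, giving 9 − 5 = 4 hours of slack.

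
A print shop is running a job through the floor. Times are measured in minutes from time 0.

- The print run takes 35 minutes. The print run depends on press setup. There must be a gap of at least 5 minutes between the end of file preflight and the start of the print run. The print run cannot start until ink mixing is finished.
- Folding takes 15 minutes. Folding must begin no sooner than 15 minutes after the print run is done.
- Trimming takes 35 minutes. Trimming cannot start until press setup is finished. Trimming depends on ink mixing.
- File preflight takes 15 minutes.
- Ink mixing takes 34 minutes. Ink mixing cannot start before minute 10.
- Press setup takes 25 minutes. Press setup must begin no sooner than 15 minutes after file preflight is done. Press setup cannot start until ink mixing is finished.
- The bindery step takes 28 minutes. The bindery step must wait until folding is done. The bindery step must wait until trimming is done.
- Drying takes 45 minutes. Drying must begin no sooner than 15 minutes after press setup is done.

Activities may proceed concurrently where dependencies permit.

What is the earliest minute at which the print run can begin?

69

After its own release at minute 10, ink mixing can start at minute 10 and finishes at minute 44.
Nothing blocks file preflight, so it runs from minute 0 to minute 15.
Press setup has to wait for file preflight (finishes minute 15, plus 15-minute gap → minute 30); ink mixing (finishes minute 44). The latest of these is minute 44, so press setup runs minute 44 to 44 + 25 = minute 69.
The print run waits on press setup (finishes minute 69); file preflight (finishes minute 15, plus 5-minute gap → minute 20); ink mixing (finishes minute 44). The latest of these is minute 69, which is the earliest the print run can start.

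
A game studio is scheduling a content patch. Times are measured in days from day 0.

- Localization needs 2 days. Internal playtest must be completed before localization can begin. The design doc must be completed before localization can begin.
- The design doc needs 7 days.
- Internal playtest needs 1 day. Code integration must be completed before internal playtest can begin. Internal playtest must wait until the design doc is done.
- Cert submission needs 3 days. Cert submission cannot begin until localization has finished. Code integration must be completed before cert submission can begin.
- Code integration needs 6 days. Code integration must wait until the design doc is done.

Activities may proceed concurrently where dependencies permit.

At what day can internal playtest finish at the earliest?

The design doc has no prerequisites, so it starts at day 0 and finishes at day 7.
Code integration waits on the design doc (finishes day 7), so it starts at day 7 and finishes at 7 + 6 = day 13.
Internal playtest has to wait for code integration (finishes day 13); the design doc (finishes day 7). The latest of these is day 13, so internal playtest runs day 13 to 13 + 1 = day 14.

14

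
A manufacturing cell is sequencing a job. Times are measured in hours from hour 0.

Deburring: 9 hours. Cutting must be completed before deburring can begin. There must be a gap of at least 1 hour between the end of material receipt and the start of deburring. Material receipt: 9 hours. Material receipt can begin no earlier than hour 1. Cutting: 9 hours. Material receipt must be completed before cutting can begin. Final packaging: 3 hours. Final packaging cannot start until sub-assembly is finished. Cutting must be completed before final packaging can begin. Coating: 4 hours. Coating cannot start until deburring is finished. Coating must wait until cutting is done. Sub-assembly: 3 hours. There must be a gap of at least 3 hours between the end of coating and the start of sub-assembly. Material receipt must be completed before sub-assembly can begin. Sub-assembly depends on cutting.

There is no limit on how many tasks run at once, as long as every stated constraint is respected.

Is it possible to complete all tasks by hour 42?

Yes

Material receipt cannot begin until its own release at hour 1. It runs from hour 1 to 1 + 9 = hour 10.
After material receipt (finishes hour 10), cutting can start at hour 10 and finishes at hour 19.
Deburring needs all of cutting (finishes hour 19); material receipt (finishes hour 10, plus 1-hour gap → hour 11). That puts its earliest start at hour 19; it finishes at 19 + 9 = hour 28.
Coating has to wait for deburring (finishes hour 28); cutting (finishes hour 19). The latest of these is hour 28, so coating runs hour 28 to 28 + 4 = hour 32.
Sub-assembly needs all of coating (finishes hour 32, plus 3-hour gap → hour 35); material receipt (finishes hour 10); cutting (finishes hour 19). That puts its earliest start at hour 35; it finishes at 35 + 3 = hour 38.
Final packaging needs all of sub-assembly (finishes hour 38); cutting (finishes hour 19). That puts its earliest start at hour 38; it finishes at 38 + 3 = hour 41.
Every task is finished by hour 41, which is no later than the deadline of 42, so the schedule is feasible.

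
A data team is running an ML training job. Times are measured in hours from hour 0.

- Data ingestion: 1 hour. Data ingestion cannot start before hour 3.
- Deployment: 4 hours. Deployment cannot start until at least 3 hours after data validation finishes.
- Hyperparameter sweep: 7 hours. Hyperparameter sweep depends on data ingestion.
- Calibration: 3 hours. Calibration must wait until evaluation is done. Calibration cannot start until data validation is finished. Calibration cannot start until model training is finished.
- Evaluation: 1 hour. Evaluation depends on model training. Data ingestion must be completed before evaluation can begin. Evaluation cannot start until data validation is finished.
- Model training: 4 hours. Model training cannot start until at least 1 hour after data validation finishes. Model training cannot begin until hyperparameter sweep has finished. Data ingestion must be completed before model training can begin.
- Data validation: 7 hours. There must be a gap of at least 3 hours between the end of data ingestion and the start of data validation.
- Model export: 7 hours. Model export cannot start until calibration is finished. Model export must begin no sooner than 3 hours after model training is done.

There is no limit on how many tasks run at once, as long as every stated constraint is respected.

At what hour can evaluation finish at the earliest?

After its own release at hour 3, data ingestion can start at hour 3 and finishes at hour 4.
After data ingestion (finishes hour 4), hyperparameter sweep can start at hour 4 and finishes at hour 11.
Data validation cannot begin until data ingestion (finishes hour 4, plus 3-hour gap → hour 7). It runs from hour 7 to 7 + 7 = hour 14.
Model training needs all of data validation (finishes hour 14, plus 1-hour gap → hour 15); hyperparameter sweep (finishes hour 11); data ingestion (finishes hour 4). That puts its earliest start at hour 15; it finishes at 15 + 4 = hour 19.
Evaluation cannot start until model training (finishes hour 19); data ingestion (finishes hour 4); data validation (finishes hour 14). The controlling bound is hour 19, so evaluation finishes at 19 + 1 = hour 20.

20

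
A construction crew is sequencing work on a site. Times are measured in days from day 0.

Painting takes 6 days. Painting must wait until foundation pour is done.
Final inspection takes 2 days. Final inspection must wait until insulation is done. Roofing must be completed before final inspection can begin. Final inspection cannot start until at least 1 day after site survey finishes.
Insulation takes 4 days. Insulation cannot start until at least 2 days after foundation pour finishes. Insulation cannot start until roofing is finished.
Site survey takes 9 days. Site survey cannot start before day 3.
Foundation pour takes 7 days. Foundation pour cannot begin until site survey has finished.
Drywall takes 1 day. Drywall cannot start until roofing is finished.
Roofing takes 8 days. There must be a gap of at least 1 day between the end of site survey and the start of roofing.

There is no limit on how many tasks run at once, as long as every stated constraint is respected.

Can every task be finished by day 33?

Yes

Site survey waits on its own release at day 3, so it starts at day 3 and finishes at 3 + 9 = day 12.
Roofing cannot begin until site survey (finishes day 12, plus 1-day gap → day 13). It runs from day 13 to 13 + 8 = day 21.
Drywall waits on roofing (finishes day 21), so it starts at day 21 and finishes at 21 + 1 = day 22.
Foundation pour cannot begin until site survey (finishes day 12). It runs from day 12 to 12 + 7 = day 19.
Painting cannot begin until foundation pour (finishes day 19). It runs from day 19 to 19 + 6 = day 25.
Insulation needs all of foundation pour (finishes day 19, plus 2-day gap → day 21); roofing (finishes day 21). That puts its earliest start at day 21; it finishes at 21 + 4 = day 25.
Final inspection cannot start until insulation (finishes day 25); roofing (finishes day 21); site survey (finishes day 12, plus 1-day gap → day 13). The controlling bound is day 25, so final inspection finishes at 25 + 2 = day 27.
Every task is finished by day 27, which is no later than the deadline of 33, so the schedule is feasible.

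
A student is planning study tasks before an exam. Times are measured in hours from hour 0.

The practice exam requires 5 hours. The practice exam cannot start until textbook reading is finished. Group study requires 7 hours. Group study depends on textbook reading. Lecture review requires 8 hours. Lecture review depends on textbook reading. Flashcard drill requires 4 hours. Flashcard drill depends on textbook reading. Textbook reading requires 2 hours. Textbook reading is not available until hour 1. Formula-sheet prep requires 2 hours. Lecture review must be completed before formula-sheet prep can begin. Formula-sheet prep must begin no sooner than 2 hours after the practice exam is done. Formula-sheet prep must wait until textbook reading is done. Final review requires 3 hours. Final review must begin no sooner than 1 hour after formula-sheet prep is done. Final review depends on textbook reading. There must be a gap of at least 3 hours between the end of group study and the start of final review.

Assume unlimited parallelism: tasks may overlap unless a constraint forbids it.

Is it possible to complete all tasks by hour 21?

After its own release at hour 1, textbook reading can start at hour 1 and finishes at hour 3.
Group study waits on textbook reading (finishes hour 3), so it starts at hour 3 and finishes at 3 + 7 = hour 10.
After textbook reading (finishes hour 3), the practice exam can start at hour 3 and finishes at hour 8.
Flashcard drill cannot begin until textbook reading (finishes hour 3). It runs from hour 3 to 3 + 4 = hour 7.
Lecture review cannot begin until textbook reading (finishes hour 3). It runs from hour 3 to 3 + 8 = hour 11.
Formula-sheet prep needs all of lecture review (finishes hour 11); the practice exam (finishes hour 8, plus 2-hour gap → hour 10); textbook reading (finishes hour 3). That puts its earliest start at hour 11; it finishes at 11 + 2 = hour 13.
Final review cannot start until formula-sheet prep (finishes hour 13, plus 1-hour gap → hour 14); textbook reading (finishes hour 3); group study (finishes hour 10, plus 3-hour gap → hour 13). The controlling bound is hour 14, so final review finishes at 14 + 3 = hour 17.
Every task is finished by hour 17, which is no later than the deadline of 21, so the schedule is feasible.

Yes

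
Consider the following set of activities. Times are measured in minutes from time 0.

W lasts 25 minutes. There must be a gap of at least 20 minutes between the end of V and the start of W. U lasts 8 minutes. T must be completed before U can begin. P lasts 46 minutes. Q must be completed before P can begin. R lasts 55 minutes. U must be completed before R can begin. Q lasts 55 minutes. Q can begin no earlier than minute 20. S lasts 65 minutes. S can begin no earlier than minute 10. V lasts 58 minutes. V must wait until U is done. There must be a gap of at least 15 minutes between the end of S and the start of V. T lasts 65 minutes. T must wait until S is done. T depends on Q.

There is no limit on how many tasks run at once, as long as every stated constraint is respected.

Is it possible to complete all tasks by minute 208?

No

After its own release at minute 10, S can start at minute 10 and finishes at minute 75.
Q waits on its own release at minute 20, so it starts at minute 20 and finishes at 20 + 55 = minute 75.
T needs all of S (finishes minute 75); Q (finishes minute 75). That puts its earliest start at minute 75; it finishes at 75 + 65 = minute 140.
U waits on T (finishes minute 140), so it starts at minute 140 and finishes at 140 + 8 = minute 148.
V needs all of U (finishes minute 148); S (finishes minute 75, plus 15-minute gap → minute 90). That puts its earliest start at minute 148; it finishes at 148 + 58 = minute 206.
W cannot begin until V (finishes minute 206, plus 20-minute gap → minute 226). It runs from minute 226 to 226 + 25 = minute 251.
After U (finishes minute 148), R can start at minute 148 and finishes at minute 203.
P cannot begin until Q (finishes minute 75). It runs from minute 75 to 75 + 46 = minute 121.
The earliest everything can be done is minute 251, which is after the deadline of 208, so it is not possible.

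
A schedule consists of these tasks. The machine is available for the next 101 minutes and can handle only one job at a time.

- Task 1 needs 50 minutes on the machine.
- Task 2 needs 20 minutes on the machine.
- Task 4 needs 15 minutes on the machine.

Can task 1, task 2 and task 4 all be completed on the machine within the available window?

Running back to back, the jobs need 50 + 20 + 15 = 85 minutes on the machine.
Since 85 ≤ 101, they fit within the window.

Yes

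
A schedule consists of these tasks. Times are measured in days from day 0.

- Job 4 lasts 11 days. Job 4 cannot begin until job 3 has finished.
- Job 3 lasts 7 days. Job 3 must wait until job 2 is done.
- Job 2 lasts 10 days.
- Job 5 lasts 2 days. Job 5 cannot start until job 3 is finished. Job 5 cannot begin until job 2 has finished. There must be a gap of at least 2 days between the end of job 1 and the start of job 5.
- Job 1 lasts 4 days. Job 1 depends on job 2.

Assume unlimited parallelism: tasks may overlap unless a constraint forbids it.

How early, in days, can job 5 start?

17

Nothing blocks job 2, so it runs from day 0 to day 10.
After job 2 (finishes day 10), job 3 can start at day 10 and finishes at day 17.
Job 1 waits on job 2 (finishes day 10), so it starts at day 10 and finishes at 10 + 4 = day 14.
Job 5 waits on job 3 (finishes day 17); job 2 (finishes day 10); job 1 (finishes day 14, plus 2-day gap → day 16). The latest of these is day 17, which is the earliest job 5 can start.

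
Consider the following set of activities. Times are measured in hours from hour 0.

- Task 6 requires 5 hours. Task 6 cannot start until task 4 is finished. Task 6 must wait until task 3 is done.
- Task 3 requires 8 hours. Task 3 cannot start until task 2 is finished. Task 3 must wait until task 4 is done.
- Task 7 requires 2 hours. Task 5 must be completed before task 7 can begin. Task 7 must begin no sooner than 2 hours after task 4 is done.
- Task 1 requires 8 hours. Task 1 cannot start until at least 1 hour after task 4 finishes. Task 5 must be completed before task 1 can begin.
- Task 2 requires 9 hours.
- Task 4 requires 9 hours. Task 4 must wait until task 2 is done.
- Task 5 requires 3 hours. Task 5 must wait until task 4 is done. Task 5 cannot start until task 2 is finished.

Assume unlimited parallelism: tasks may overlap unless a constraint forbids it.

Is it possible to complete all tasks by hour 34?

Yes

Nothing blocks task 2, so it runs from hour 0 to hour 9.
After task 2 (finishes hour 9), task 4 can start at hour 9 and finishes at hour 18.
Task 5 needs all of task 4 (finishes hour 18); task 2 (finishes hour 9). That puts its earliest start at hour 18; it finishes at 18 + 3 = hour 21.
Task 7 needs all of task 5 (finishes hour 21); task 4 (finishes hour 18, plus 2-hour gap → hour 20). That puts its earliest start at hour 21; it finishes at 21 + 2 = hour 23.
Task 1 cannot start until task 4 (finishes hour 18, plus 1-hour gap → hour 19); task 5 (finishes hour 21). The controlling bound is hour 21, so task 1 finishes at 21 + 8 = hour 29.
Task 3 has to wait for task 2 (finishes hour 9); task 4 (finishes hour 18). The latest of these is hour 18, so task 3 runs hour 18 to 18 + 8 = hour 26.
Task 6 needs all of task 4 (finishes hour 18); task 3 (finishes hour 26). That puts its earliest start at hour 26; it finishes at 26 + 5 = hour 31.
Every task is finished by hour 31, which is no later than the deadline of 34, so the schedule is feasible.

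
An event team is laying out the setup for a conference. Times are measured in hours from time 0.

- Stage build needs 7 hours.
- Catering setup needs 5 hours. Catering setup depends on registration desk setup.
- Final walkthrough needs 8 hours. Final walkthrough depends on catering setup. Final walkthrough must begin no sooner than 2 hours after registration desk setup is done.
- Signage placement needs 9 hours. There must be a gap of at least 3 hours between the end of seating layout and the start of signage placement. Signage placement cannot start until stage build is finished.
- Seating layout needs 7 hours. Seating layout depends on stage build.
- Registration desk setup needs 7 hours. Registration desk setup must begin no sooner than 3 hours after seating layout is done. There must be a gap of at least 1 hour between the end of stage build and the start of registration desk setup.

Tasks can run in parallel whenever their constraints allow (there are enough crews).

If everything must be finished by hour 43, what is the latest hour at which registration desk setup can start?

23

Nothing follows final walkthrough; the deadline of hour 43 is its only limit. It must start by 43 − 8 = hour 35.
Catering setup feeds into final walkthrough (must start by hour 35); so catering setup must finish by hour 35 and therefore start by hour 30.
Registration desk setup has several dependents: catering setup (must start by hour 30); final walkthrough (must start by hour 35, minus 2-hour gap → hour 33). The earliest of those limits is hour 30, so registration desk setup must start by 30 − 7 = hour 23.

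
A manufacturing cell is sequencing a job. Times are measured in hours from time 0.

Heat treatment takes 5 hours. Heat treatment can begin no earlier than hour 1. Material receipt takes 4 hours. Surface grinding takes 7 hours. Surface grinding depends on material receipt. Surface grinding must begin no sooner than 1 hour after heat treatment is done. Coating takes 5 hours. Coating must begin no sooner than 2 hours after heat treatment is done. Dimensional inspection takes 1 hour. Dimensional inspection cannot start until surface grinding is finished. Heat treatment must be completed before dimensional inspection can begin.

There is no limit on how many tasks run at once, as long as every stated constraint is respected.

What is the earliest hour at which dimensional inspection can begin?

After its own release at hour 1, heat treatment can start at hour 1 and finishes at hour 6.
Nothing blocks material receipt, so it runs from hour 0 to hour 4.
For surface grinding: material receipt (finishes hour 4); heat treatment (finishes hour 6, plus 1-hour gap → hour 7). Taking the maximum gives a start of hour 7, and it finishes at 7 + 7 = hour 14.
Dimensional inspection waits on surface grinding (finishes hour 14); heat treatment (finishes hour 6). The latest of these is hour 14, which is the earliest dimensional inspection can start.

14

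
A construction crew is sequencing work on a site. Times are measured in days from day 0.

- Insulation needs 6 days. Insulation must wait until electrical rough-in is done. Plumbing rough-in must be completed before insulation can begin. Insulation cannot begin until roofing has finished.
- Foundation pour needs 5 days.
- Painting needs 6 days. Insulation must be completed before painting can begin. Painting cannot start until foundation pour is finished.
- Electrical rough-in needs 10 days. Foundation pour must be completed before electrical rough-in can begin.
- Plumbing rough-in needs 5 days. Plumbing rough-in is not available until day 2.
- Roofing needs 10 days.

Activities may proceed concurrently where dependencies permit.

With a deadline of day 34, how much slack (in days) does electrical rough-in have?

7

Foundation pour has no prerequisites, so it starts at day 0 and finishes at day 5.
Electrical rough-in cannot begin until foundation pour (finishes day 5). It runs from day 5 to 5 + 10 = day 15.

Working backward from the deadline:
To finish by day 34, painting (duration 6) must start no later than day 28.
Since painting (must start by day 28) depends on it, insulation must finish by day 28. Backing off its 6-day duration gives a latest start of day 22.
Electrical rough-in has to be done before insulation (must start by day 22). That means finishing by day 22, i.e. starting by 22 − 10 = day 12.
So electrical rough-in can start as early as day 5 and as late as day 12, giving 12 − 5 = 7 days of slack.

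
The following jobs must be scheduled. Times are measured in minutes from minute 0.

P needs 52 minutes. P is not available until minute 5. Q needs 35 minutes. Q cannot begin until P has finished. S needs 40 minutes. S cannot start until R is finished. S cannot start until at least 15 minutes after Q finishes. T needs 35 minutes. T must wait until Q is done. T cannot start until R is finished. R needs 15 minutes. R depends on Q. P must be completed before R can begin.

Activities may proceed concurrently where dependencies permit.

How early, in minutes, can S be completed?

P waits on its own release at minute 5, so it starts at minute 5 and finishes at 5 + 52 = minute 57.
Q cannot begin until P (finishes minute 57). It runs from minute 57 to 57 + 35 = minute 92.
For R: Q (finishes minute 92); P (finishes minute 57). Taking the maximum gives a start of minute 92, and it finishes at 92 + 15 = minute 107.
S needs all of R (finishes minute 107); Q (finishes minute 92, plus 15-minute gap → minute 107). That puts its earliest start at minute 107; it finishes at 107 + 40 = minute 147.

147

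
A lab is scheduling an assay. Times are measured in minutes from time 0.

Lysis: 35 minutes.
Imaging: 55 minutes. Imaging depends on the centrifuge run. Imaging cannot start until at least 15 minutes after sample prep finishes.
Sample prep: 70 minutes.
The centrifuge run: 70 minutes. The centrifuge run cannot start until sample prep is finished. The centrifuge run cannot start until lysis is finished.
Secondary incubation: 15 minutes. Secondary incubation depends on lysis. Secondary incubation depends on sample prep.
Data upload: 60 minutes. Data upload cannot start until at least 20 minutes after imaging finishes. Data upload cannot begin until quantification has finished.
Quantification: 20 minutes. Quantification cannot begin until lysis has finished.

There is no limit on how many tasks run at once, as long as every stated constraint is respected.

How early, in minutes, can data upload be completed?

Lysis can start immediately at minute 0; it finishes at minute 35.
Quantification waits on lysis (finishes minute 35), so it starts at minute 35 and finishes at 35 + 20 = minute 55.
Sample prep has no prerequisites, so it starts at minute 0 and finishes at minute 70.
For the centrifuge run: sample prep (finishes minute 70); lysis (finishes minute 35). Taking the maximum gives a start of minute 70, and it finishes at 70 + 70 = minute 140.
Imaging needs all of the centrifuge run (finishes minute 140); sample prep (finishes minute 70, plus 15-minute gap → minute 85). That puts its earliest start at minute 140; it finishes at 140 + 55 = minute 195.
Data upload has to wait for imaging (finishes minute 195, plus 20-minute gap → minute 215); quantification (finishes minute 55). The latest of these is minute 215, so data upload runs minute 215 to 215 + 60 = minute 275.

275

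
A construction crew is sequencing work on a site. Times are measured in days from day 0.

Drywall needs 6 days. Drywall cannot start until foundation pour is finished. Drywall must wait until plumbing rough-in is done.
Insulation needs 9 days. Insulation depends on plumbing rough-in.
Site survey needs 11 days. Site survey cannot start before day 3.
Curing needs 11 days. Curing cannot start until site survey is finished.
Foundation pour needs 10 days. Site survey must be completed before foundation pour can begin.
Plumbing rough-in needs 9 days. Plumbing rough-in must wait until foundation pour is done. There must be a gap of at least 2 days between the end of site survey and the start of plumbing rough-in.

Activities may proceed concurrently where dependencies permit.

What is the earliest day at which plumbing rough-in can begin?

After its own release at day 3, site survey can start at day 3 and finishes at day 14.
Foundation pour cannot begin until site survey (finishes day 14). It runs from day 14 to 14 + 10 = day 24.
Plumbing rough-in waits on foundation pour (finishes day 24); site survey (finishes day 14, plus 2-day gap → day 16). The latest of these is day 24, which is the earliest plumbing rough-in can start.

24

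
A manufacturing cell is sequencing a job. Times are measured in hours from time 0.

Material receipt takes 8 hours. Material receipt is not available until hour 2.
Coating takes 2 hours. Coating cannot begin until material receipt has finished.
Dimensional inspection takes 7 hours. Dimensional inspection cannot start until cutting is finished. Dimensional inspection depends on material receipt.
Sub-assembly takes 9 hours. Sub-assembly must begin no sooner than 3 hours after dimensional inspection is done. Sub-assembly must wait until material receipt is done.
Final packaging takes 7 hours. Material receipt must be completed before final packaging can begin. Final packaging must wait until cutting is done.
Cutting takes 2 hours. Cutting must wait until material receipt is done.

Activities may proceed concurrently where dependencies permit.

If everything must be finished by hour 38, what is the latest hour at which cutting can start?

Sub-assembly has no dependents, so it just needs to finish by hour 38. Starting by 38 − 9 = hour 29 achieves that.
Dimensional inspection has to be done before sub-assembly (must start by hour 29, minus 3-hour gap → hour 26). That means finishing by hour 26, i.e. starting by 26 − 7 = hour 19.
Final packaging must finish by hour 38; it takes 7 hours, so it must start by 38 − 7 = hour 31.
Cutting has several dependents: dimensional inspection (must start by hour 19); final packaging (must start by hour 31). The earliest of those limits is hour 19, so cutting must start by 19 − 2 = hour 17.

17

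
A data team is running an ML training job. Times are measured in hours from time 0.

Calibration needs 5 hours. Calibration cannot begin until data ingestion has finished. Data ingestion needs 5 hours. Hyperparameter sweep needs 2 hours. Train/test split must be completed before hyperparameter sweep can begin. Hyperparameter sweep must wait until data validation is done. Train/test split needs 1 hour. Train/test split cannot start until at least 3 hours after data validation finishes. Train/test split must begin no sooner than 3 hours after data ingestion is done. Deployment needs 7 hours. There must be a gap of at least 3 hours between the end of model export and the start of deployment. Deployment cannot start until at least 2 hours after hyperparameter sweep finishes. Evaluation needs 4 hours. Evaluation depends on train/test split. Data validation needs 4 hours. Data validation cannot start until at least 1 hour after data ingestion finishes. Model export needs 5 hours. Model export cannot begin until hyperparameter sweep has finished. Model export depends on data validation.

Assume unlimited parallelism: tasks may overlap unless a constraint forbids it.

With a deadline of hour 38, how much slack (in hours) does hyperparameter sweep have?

Data ingestion has no prerequisites, so it starts at hour 0 and finishes at hour 5.
Data validation cannot begin until data ingestion (finishes hour 5, plus 1-hour gap → hour 6). It runs from hour 6 to 6 + 4 = hour 10.
Train/test split needs all of data validation (finishes hour 10, plus 3-hour gap → hour 13); data ingestion (finishes hour 5, plus 3-hour gap → hour 8). That puts its earliest start at hour 13; it finishes at 13 + 1 = hour 14.
Hyperparameter sweep cannot start until train/test split (finishes hour 14); data validation (finishes hour 10). The controlling bound is hour 14, so hyperparameter sweep finishes at 14 + 2 = hour 16.

Working backward from the deadline:
Deployment has no dependents, so it just needs to finish by hour 38. Starting by 38 − 7 = hour 31 achieves that.
Model export must finish before deployment (must start by hour 31, minus 3-hour gap → hour 28). With a 5-hour duration, model export must start by 28 − 5 = hour 23.
For hyperparameter sweep: model export (must start by hour 23); deployment (must start by hour 31, minus 2-hour gap → hour 29). The most restrictive is hour 23; with a 2-hour duration, hyperparameter sweep must start by hour 21.
So hyperparameter sweep can start as early as hour 14 and as late as hour 21, giving 21 − 14 = 7 hours of slack.

7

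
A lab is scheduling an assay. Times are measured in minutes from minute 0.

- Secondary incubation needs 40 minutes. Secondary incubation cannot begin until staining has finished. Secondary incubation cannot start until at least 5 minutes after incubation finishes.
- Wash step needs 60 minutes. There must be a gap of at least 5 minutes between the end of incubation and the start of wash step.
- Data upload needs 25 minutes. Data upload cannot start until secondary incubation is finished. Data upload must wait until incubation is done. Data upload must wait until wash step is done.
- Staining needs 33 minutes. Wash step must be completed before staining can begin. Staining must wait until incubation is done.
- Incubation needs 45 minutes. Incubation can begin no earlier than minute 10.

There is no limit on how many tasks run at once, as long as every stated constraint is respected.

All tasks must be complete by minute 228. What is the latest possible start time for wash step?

Data upload must finish by minute 228; it takes 25 minutes, so it must start by 228 − 25 = minute 203.
Secondary incubation feeds into data upload (must start by minute 203); so secondary incubation must finish by minute 203 and therefore start by minute 163.
Staining must finish before secondary incubation (must start by minute 163). With a 33-minute duration, staining must start by 163 − 33 = minute 130.
Wash step feeds staining (must start by minute 130); data upload (must start by minute 203). Taking the minimum, wash step must finish by minute 130 and start by 130 − 60 = minute 70.

70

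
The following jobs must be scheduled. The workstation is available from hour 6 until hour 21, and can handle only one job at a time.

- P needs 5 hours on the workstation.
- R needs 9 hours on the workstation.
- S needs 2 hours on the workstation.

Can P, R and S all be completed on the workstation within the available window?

No

The workstation window is 21 − 6 = 15 hours.
Running back to back, the jobs need 5 + 9 + 2 = 16 hours on the workstation.
Since 16 > 15, they cannot all fit.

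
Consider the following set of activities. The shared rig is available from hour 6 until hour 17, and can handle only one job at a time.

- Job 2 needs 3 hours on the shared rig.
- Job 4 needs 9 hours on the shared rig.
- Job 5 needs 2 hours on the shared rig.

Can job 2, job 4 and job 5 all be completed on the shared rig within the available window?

No

The shared rig window is 17 − 6 = 11 hours.
Running back to back, the jobs need 3 + 9 + 2 = 14 hours on the shared rig.
Since 14 > 11, they cannot all fit.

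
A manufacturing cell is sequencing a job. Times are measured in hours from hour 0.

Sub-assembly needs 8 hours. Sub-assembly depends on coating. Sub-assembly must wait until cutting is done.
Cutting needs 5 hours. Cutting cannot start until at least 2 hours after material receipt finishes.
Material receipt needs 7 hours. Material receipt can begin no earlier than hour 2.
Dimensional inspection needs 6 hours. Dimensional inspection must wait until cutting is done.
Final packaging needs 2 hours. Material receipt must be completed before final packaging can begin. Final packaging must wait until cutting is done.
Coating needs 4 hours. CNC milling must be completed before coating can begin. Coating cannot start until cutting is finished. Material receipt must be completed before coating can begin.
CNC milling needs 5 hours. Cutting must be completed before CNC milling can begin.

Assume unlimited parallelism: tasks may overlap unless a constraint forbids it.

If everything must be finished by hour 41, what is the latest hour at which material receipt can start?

10

Sub-assembly has no dependents, so it just needs to finish by hour 41. Starting by 41 − 8 = hour 33 achieves that.
Coating has to be done before sub-assembly (must start by hour 33). That means finishing by hour 33, i.e. starting by 33 − 4 = hour 29.
Since coating (must start by hour 29) depends on it, CNC milling must finish by hour 29. Backing off its 5-hour duration gives a latest start of hour 24.
Nothing follows dimensional inspection; the deadline of hour 41 is its only limit. It must start by 41 − 6 = hour 35.
Final packaging must finish by hour 41; it takes 2 hours, so it must start by 41 − 2 = hour 39.
For cutting: CNC milling (must start by hour 24); dimensional inspection (must start by hour 35); coating (must start by hour 29); sub-assembly (must start by hour 33); final packaging (must start by hour 39). The most restrictive is hour 24; with a 5-hour duration, cutting must start by hour 19.
Material receipt feeds cutting (must start by hour 19, minus 2-hour gap → hour 17); coating (must start by hour 29); final packaging (must start by hour 39). Taking the minimum, material receipt must finish by hour 17 and start by 17 − 7 = hour 10.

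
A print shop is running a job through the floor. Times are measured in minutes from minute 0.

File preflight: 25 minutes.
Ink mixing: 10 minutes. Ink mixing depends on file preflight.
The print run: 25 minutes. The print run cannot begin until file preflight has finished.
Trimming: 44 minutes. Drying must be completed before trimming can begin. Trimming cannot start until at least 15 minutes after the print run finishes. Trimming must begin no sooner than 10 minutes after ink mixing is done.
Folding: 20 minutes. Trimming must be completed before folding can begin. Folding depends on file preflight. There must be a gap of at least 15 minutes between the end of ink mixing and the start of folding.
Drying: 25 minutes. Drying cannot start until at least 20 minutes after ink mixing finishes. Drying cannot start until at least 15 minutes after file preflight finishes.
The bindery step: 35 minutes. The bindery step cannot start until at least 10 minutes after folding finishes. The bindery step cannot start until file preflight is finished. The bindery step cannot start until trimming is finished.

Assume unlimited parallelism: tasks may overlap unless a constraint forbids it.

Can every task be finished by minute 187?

No

File preflight has no prerequisites, so it starts at minute 0 and finishes at minute 25.
After file preflight (finishes minute 25), the print run can start at minute 25 and finishes at minute 50.
Ink mixing cannot begin until file preflight (finishes minute 25). It runs from minute 25 to 25 + 10 = minute 35.
For drying: ink mixing (finishes minute 35, plus 20-minute gap → minute 55); file preflight (finishes minute 25, plus 15-minute gap → minute 40). Taking the maximum gives a start of minute 55, and it finishes at 55 + 25 = minute 80.
Trimming needs all of drying (finishes minute 80); the print run (finishes minute 50, plus 15-minute gap → minute 65); ink mixing (finishes minute 35, plus 10-minute gap → minute 45). That puts its earliest start at minute 80; it finishes at 80 + 44 = minute 124.
Folding needs all of trimming (finishes minute 124); file preflight (finishes minute 25); ink mixing (finishes minute 35, plus 15-minute gap → minute 50). That puts its earliest start at minute 124; it finishes at 124 + 20 = minute 144.
The bindery step has to wait for folding (finishes minute 144, plus 10-minute gap → minute 154); file preflight (finishes minute 25); trimming (finishes minute 124). The latest of these is minute 154, so the bindery step runs minute 154 to 154 + 35 = minute 189.
The earliest everything can be done is minute 189, which is after the deadline of 187, so it is not possible.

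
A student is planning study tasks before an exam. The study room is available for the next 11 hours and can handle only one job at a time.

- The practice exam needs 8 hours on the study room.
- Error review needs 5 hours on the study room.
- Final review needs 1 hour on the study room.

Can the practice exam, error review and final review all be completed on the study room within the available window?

Running back to back, the jobs need 8 + 5 + 1 = 14 hours on the study room.
Since 14 > 11, they cannot all fit.

No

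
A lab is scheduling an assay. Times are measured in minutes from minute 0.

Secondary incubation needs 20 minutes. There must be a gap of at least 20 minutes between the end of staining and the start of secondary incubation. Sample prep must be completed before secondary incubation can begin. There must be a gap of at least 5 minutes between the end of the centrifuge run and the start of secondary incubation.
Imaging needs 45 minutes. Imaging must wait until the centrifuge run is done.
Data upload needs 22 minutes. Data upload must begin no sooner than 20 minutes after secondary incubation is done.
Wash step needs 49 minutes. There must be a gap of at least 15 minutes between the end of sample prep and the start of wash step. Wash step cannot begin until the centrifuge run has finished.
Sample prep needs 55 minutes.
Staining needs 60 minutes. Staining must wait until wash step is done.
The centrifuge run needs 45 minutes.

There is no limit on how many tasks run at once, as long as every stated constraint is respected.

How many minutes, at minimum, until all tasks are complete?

The centrifuge run can start immediately at minute 0; it finishes at minute 45.
Imaging waits on the centrifuge run (finishes minute 45), so it starts at minute 45 and finishes at 45 + 45 = minute 90.
Nothing blocks sample prep, so it runs from minute 0 to minute 55.
Wash step needs all of sample prep (finishes minute 55, plus 15-minute gap → minute 70); the centrifuge run (finishes minute 45). That puts its earliest start at minute 70; it finishes at 70 + 49 = minute 119.
After wash step (finishes minute 119), staining can start at minute 119 and finishes at minute 179.
For secondary incubation: staining (finishes minute 179, plus 20-minute gap → minute 199); sample prep (finishes minute 55); the centrifuge run (finishes minute 45, plus 5-minute gap → minute 50). Taking the maximum gives a start of minute 199, and it finishes at 199 + 20 = minute 219.
Data upload cannot begin until secondary incubation (finishes minute 219, plus 20-minute gap → minute 239). It runs from minute 239 to 239 + 22 = minute 261.
All tasks are finished once the last one completes. Finish times: Sample prep at 55, The centrifuge run at 45, Wash step at 119, Staining at 179, Secondary incubation at 219, Imaging at 90, Data upload at 261. The latest is minute 261.

261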